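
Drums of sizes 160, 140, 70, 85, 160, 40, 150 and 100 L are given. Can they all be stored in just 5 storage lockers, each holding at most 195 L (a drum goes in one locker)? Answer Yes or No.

Total = 905 L; ⌈905/195⌉ = 5.
The bound of 5 does not rule out 5, but exhaustive search shows no assignment into 5 storage lockers of capacity 195 L exists — the minimum is 6.

No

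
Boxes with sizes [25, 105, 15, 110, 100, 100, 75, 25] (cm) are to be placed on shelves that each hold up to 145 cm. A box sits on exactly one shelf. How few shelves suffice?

Total = 110 + 105 + 100 + 100 + 75 + 25 + 25 + 15 = 555 cm.
Lower bound: ⌈555/145⌉ = 4 shelves.
Also, 5 boxes each exceed 145/2 cm, and no two of those can share a shelf, so at least 5 shelves are needed.
A packing using 5 shelves:
  shelf 1: 110 + 25 = 135
  shelf 2: 105 + 25 + 15 = 145
  shelf 3: 100 = 100
  shelf 4: 100 = 100
  shelf 5: 75 = 75
This matches the lower bound, so 5 is optimal.

5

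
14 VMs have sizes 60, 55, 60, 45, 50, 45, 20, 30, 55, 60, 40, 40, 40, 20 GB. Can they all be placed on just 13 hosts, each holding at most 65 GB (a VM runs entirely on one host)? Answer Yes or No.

Yes

A valid assignment using 12 hosts:
  host 1: 60 = 60
  host 2: 60 = 60
  host 3: 60 = 60
  host 4: 55 = 55
  host 5: 55 = 55
  host 6: 50 = 50
  host 7: 45 + 20 = 65
  host 8: 45 + 20 = 65
  host 9: 40 = 40
  host 10: 40 = 40
  host 11: 40 = 40
  host 12: 30 = 30
That uses only 12 ≤ 13, so 13 hosts are enough.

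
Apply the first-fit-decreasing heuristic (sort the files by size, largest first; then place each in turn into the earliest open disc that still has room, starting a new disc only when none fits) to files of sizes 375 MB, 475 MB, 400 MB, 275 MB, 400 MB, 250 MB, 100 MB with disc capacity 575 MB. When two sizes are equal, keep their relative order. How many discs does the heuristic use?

5

Sorted descending: 475, 400, 400, 375, 275, 250, 100.
  475 → disc 1 (new)  [load 475/575]
  400 → disc 2 (new)  [load 400/575]
  400 → disc 3 (new)  [load 400/575]
  375 → disc 4 (new)  [load 375/575]
  275 → disc 5 (new)  [load 275/575]
  250 → disc 5  [load 525/575]
  100 → disc 1  [load 575/575]
5 discs opened.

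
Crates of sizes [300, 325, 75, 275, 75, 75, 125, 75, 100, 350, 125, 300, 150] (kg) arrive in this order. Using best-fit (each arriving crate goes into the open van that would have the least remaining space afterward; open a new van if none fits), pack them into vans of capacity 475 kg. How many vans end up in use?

  300 → van 1 (new)  [load 300/475]
  325 → van 2 (new)  [load 325/475]
  75 → van 2  [load 400/475]
  275 → van 3 (new)  [load 275/475]
  75 → van 2  [load 475/475]
  75 → van 1  [load 375/475]
  125 → van 3  [load 400/475]
  75 → van 3  [load 475/475]
  100 → van 1  [load 475/475]
  350 → van 4 (new)  [load 350/475]
  125 → van 4  [load 475/475]
  300 → van 5 (new)  [load 300/475]
  150 → van 5  [load 450/475]
5 vans opened.

5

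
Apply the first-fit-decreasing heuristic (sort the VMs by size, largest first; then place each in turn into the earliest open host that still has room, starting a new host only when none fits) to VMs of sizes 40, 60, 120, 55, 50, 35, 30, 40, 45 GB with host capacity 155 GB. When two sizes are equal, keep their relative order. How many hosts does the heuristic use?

4

Sorted descending: 120, 60, 55, 50, 45, 40, 40, 35, 30.
  120 → host 1 (new)  [load 120/155]
  60 → host 2 (new)  [load 60/155]
  55 → host 2  [load 115/155]
  50 → host 3 (new)  [load 50/155]
  45 → host 3  [load 95/155]
  40 → host 2  [load 155/155]
  40 → host 3  [load 135/155]
  35 → host 1  [load 155/155]
  30 → host 4 (new)  [load 30/155]
4 hosts opened.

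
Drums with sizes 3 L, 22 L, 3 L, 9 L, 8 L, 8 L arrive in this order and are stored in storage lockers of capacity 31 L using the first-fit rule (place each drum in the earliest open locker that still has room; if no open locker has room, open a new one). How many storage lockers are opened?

  3 → locker 1 (new)  [load 3/31]
  22 → locker 1  [load 25/31]
  3 → locker 1  [load 28/31]
  9 → locker 2 (new)  [load 9/31]
  8 → locker 2  [load 17/31]
  8 → locker 2  [load 25/31]
2 storage lockers opened.

2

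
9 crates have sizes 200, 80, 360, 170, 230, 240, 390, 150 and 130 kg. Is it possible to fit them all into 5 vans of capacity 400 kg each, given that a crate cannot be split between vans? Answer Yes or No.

No

Total = 1950 kg; ⌈1950/400⌉ = 5.
The bound of 5 does not rule out 5, but exhaustive search shows no assignment into 5 vans of capacity 400 kg exists — the minimum is 6.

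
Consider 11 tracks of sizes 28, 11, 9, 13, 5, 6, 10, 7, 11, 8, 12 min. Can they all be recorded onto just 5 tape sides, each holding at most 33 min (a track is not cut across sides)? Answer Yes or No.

Yes

A valid assignment using 4 tape sides:
  side 1: 28 + 5 = 33
  side 2: 13 + 12 + 8 = 33
  side 3: 11 + 11 + 10 = 32
  side 4: 9 + 7 + 6 = 22
That uses only 4 ≤ 5, so 5 tape sides are enough.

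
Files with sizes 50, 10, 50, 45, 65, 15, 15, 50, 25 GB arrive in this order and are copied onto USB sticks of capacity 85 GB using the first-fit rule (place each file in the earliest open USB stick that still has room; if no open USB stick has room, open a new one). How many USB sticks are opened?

  50 → USB stick 1 (new)  [load 50/85]
  10 → USB stick 1  [load 60/85]
  50 → USB stick 2 (new)  [load 50/85]
  45 → USB stick 3 (new)  [load 45/85]
  65 → USB stick 4 (new)  [load 65/85]
  15 → USB stick 1  [load 75/85]
  15 → USB stick 2  [load 65/85]
  50 → USB stick 5 (new)  [load 50/85]
  25 → USB stick 3  [load 70/85]
5 USB sticks opened.

5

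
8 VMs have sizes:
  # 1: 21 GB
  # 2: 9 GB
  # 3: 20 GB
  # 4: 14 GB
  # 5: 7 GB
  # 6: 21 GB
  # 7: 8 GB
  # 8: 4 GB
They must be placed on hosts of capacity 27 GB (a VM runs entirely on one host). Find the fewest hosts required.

Total = 21 + 21 + 20 + 14 + 9 + 8 + 7 + 4 = 104 GB.
Lower bound: ⌈104/27⌉ = 4 hosts.
A packing using 5 hosts:
  host 1: 21 + 4 = 25
  host 2: 21 = 21
  host 3: 20 + 7 = 27
  host 4: 14 + 9 = 23
  host 5: 8 = 8
No arrangement into 4 hosts stays within capacity, so 5 is optimal.

5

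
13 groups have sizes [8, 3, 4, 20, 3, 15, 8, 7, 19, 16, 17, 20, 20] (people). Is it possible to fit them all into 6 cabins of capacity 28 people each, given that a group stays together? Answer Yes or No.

Total = 160 people; ⌈160/28⌉ = 6.
7 groups each exceed half the capacity and cannot share a cabin, forcing at least 7 cabins.
At least 7 cabins are required, but only 6 are allowed.

No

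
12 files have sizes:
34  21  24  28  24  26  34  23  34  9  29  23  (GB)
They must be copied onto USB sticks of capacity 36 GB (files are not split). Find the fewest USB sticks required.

11

Total = 34 + 34 + 34 + 29 + 28 + 26 + 24 + 24 + 23 + 23 + 21 + 9 = 309 GB.
Lower bound: ⌈309/36⌉ = 9 USB sticks.
Also, 11 files each exceed 18 GB, and no two of those can share a USB stick, so at least 11 USB sticks are needed.
A packing using 11 USB sticks:
  USB stick 1: 34 = 34
  USB stick 2: 34 = 34
  USB stick 3: 34 = 34
  USB stick 4: 29 = 29
  USB stick 5: 28 = 28
  USB stick 6: 26 + 9 = 35
  USB stick 7: 24 = 24
  USB stick 8: 24 = 24
  USB stick 9: 23 = 23
  USB stick 10: 23 = 23
  USB stick 11: 21 = 21
This matches the lower bound, so 11 is optimal.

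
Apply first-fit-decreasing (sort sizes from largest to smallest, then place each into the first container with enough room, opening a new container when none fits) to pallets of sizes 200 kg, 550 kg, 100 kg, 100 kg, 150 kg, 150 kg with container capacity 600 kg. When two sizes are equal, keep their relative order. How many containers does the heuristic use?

3

Sorted descending: 550, 200, 150, 150, 100, 100.
  550 → container 1 (new)  [load 550/600]
  200 → container 2 (new)  [load 200/600]
  150 → container 2  [load 350/600]
  150 → container 2  [load 500/600]
  100 → container 2  [load 600/600]
  100 → container 3 (new)  [load 100/600]
3 containers opened.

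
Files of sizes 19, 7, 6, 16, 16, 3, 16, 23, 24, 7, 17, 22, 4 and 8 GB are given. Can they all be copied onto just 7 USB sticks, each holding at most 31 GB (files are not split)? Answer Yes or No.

Total = 188 GB; ⌈188/31⌉ = 7.
8 files each exceed half the capacity and cannot share a USB stick, forcing at least 8 USB sticks.
At least 8 USB sticks are required, but only 7 are allowed.

No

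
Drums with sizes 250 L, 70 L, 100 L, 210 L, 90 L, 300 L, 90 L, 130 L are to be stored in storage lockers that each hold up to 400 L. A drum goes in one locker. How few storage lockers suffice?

4

Total = 300 + 250 + 210 + 130 + 100 + 90 + 90 + 70 = 1240 L.
Lower bound: ⌈1240/400⌉ = 4 storage lockers.
A packing using 4 storage lockers:
  locker 1: 300 + 100 = 400
  locker 2: 250 + 130 = 380
  locker 3: 210 + 90 + 90 = 390
  locker 4: 70 = 70
This matches the lower bound, so 4 is optimal.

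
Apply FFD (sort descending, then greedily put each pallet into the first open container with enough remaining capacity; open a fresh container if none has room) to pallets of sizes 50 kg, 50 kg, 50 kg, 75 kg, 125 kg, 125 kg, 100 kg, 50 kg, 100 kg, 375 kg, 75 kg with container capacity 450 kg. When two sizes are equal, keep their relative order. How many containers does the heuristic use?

3

Sorted descending: 375, 125, 125, 100, 100, 75, 75, 50, 50, 50, 50.
  375 → container 1 (new)  [load 375/450]
  125 → container 2 (new)  [load 125/450]
  125 → container 2  [load 250/450]
  100 → container 2  [load 350/450]
  100 → container 2  [load 450/450]
  75 → container 1  [load 450/450]
  75 → container 3 (new)  [load 75/450]
  50 → container 3  [load 125/450]
  50 → container 3  [load 175/450]
  50 → container 3  [load 225/450]
  50 → container 3  [load 275/450]
3 containers opened.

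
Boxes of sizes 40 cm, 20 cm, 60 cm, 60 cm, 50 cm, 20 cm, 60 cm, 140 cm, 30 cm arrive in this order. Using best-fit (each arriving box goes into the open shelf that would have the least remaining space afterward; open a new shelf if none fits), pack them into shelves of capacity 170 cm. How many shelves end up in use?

  40 → shelf 1 (new)  [load 40/170]
  20 → shelf 1  [load 60/170]
  60 → shelf 1  [load 120/170]
  60 → shelf 2 (new)  [load 60/170]
  50 → shelf 1  [load 170/170]
  20 → shelf 2  [load 80/170]
  60 → shelf 2  [load 140/170]
  140 → shelf 3 (new)  [load 140/170]
  30 → shelf 2  [load 170/170]
3 shelves opened.

3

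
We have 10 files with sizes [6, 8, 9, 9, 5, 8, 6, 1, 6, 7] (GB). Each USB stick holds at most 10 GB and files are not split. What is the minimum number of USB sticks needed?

9

Total = 9 + 9 + 8 + 8 + 7 + 6 + 6 + 6 + 5 + 1 = 65 GB.
Lower bound: ⌈65/10⌉ = 7 USB sticks.
Also, 8 files each exceed 5 GB, and no two of those can share a USB stick, so at least 8 USB sticks are needed.
A packing using 9 USB sticks:
  USB stick 1: 9 + 1 = 10
  USB stick 2: 9 = 9
  USB stick 3: 8 = 8
  USB stick 4: 8 = 8
  USB stick 5: 7 = 7
  USB stick 6: 6 = 6
  USB stick 7: 6 = 6
  USB stick 8: 6 = 6
  USB stick 9: 5 = 5
No arrangement into 8 USB sticks stays within capacity, so 9 is optimal.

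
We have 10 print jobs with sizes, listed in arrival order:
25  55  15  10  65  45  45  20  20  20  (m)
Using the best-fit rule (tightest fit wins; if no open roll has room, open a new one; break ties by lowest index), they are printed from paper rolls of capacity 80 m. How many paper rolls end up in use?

  25 → roll 1 (new)  [load 25/80]
  55 → roll 1  [load 80/80]
  15 → roll 2 (new)  [load 15/80]
  10 → roll 2  [load 25/80]
  65 → roll 3 (new)  [load 65/80]
  45 → roll 2  [load 70/80]
  45 → roll 4 (new)  [load 45/80]
  20 → roll 4  [load 65/80]
  20 → roll 5 (new)  [load 20/80]
  20 → roll 5  [load 40/80]
5 paper rolls opened.

5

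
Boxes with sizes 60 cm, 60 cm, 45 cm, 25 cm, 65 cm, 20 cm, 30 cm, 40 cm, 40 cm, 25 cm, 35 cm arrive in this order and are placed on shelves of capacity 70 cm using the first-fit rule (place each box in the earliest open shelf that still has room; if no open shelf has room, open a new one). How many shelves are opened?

8

  60 → shelf 1 (new)  [load 60/70]
  60 → shelf 2 (new)  [load 60/70]
  45 → shelf 3 (new)  [load 45/70]
  25 → shelf 3  [load 70/70]
  65 → shelf 4 (new)  [load 65/70]
  20 → shelf 5 (new)  [load 20/70]
  30 → shelf 5  [load 50/70]
  40 → shelf 6 (new)  [load 40/70]
  40 → shelf 7 (new)  [load 40/70]
  25 → shelf 6  [load 65/70]
  35 → shelf 8 (new)  [load 35/70]
8 shelves opened.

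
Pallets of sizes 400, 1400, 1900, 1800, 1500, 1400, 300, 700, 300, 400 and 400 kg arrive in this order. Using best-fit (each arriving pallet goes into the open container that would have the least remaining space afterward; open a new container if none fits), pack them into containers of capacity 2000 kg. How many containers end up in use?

6

  400 → container 1 (new)  [load 400/2000]
  1400 → container 1  [load 1800/2000]
  1900 → container 2 (new)  [load 1900/2000]
  1800 → container 3 (new)  [load 1800/2000]
  1500 → container 4 (new)  [load 1500/2000]
  1400 → container 5 (new)  [load 1400/2000]
  300 → container 4  [load 1800/2000]
  700 → container 6 (new)  [load 700/2000]
  300 → container 5  [load 1700/2000]
  400 → container 6  [load 1100/2000]
  400 → container 6  [load 1500/2000]
6 containers opened.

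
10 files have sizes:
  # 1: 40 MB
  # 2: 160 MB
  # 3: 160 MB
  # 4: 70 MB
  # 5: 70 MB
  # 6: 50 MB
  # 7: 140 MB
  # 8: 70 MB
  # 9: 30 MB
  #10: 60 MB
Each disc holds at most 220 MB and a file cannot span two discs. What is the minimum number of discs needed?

4

Total = 160 + 160 + 140 + 70 + 70 + 70 + 60 + 50 + 40 + 30 = 850 MB.
Lower bound: ⌈850/220⌉ = 4 discs.
A packing using 4 discs:
  disc 1: 160 + 60 = 220
  disc 2: 160 + 50 = 210
  disc 3: 140 + 70 = 210
  disc 4: 70 + 70 + 40 + 30 = 210
This matches the lower bound, so 4 is optimal.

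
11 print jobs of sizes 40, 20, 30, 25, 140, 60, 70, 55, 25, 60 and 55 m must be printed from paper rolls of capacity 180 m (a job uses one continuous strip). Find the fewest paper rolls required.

4

Total = 140 + 70 + 60 + 60 + 55 + 55 + 40 + 30 + 25 + 25 + 20 = 580 m.
Lower bound: ⌈580/180⌉ = 4 paper rolls.
A packing using 4 paper rolls:
  roll 1: 140 + 40 = 180
  roll 2: 70 + 60 + 30 + 20 = 180
  roll 3: 60 + 55 + 55 = 170
  roll 4: 25 + 25 = 50
This matches the lower bound, so 4 is optimal.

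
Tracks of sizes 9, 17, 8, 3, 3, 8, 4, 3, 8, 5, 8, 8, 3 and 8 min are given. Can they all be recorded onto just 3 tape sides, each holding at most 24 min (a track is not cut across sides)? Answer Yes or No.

Total = 95 min; ⌈95/24⌉ = 4.
At least 4 tape sides are required, but only 3 are allowed.

No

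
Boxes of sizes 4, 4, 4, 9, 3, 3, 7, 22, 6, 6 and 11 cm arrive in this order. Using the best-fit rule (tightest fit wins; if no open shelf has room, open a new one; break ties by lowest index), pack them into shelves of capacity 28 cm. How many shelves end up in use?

3

  4 → shelf 1 (new)  [load 4/28]
  4 → shelf 1  [load 8/28]
  4 → shelf 1  [load 12/28]
  9 → shelf 1  [load 21/28]
  3 → shelf 1  [load 24/28]
  3 → shelf 1  [load 27/28]
  7 → shelf 2 (new)  [load 7/28]
  22 → shelf 3 (new)  [load 22/28]
  6 → shelf 3  [load 28/28]
  6 → shelf 2  [load 13/28]
  11 → shelf 2  [load 24/28]
3 shelves opened.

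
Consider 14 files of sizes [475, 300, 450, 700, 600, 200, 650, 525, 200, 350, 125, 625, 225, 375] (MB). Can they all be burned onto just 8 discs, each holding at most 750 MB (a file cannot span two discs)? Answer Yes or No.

Total = 5800 MB; ⌈5800/750⌉ = 8.
The bound of 8 does not rule out 8, but exhaustive search shows no assignment into 8 discs of capacity 750 MB exists — the minimum is 9.

No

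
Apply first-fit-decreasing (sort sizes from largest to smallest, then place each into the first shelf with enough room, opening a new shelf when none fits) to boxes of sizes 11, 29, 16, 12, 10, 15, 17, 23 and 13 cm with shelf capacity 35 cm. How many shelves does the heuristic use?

5

Sorted descending: 29, 23, 17, 16, 15, 13, 12, 11, 10.
  29 → shelf 1 (new)  [load 29/35]
  23 → shelf 2 (new)  [load 23/35]
  17 → shelf 3 (new)  [load 17/35]
  16 → shelf 3  [load 33/35]
  15 → shelf 4 (new)  [load 15/35]
  13 → shelf 4  [load 28/35]
  12 → shelf 2  [load 35/35]
  11 → shelf 5 (new)  [load 11/35]
  10 → shelf 5  [load 21/35]
5 shelves opened.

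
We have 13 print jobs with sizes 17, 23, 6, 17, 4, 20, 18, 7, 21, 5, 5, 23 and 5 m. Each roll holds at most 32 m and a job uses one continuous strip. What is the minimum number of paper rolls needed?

7

Total = 23 + 23 + 21 + 20 + 18 + 17 + 17 + 7 + 6 + 5 + 5 + 5 + 4 = 171 m.
Lower bound: ⌈171/32⌉ = 6 paper rolls.
Also, 7 print jobs each exceed 16 m, and no two of those can share a roll, so at least 7 paper rolls are needed.
A packing using 7 paper rolls:
  roll 1: 23 + 7 = 30
  roll 2: 23 + 6 = 29
  roll 3: 21 + 5 + 5 = 31
  roll 4: 20 + 5 + 4 = 29
  roll 5: 18 = 18
  roll 6: 17 = 17
  roll 7: 17 = 17
This matches the lower bound, so 7 is optimal.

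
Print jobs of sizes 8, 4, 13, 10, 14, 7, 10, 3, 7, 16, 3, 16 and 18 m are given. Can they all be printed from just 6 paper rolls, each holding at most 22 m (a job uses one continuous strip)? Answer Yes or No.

Total = 129 m; ⌈129/22⌉ = 6.
The bound of 6 does not rule out 6, but exhaustive search shows no assignment into 6 paper rolls of capacity 22 m exists — the minimum is 7.

No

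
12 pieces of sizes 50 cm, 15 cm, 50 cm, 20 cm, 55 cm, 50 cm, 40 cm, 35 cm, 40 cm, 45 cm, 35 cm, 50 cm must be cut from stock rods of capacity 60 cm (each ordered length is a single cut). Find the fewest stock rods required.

10

Total = 55 + 50 + 50 + 50 + 50 + 45 + 40 + 40 + 35 + 35 + 20 + 15 = 485 cm.
Lower bound: ⌈485/60⌉ = 9 stock rods.
Also, 10 pieces each exceed 30 cm, and no two of those can share a stock rod, so at least 10 stock rods are needed.
A packing using 10 stock rods:
  stock rod 1: 55 = 55
  stock rod 2: 50 = 50
  stock rod 3: 50 = 50
  stock rod 4: 50 = 50
  stock rod 5: 50 = 50
  stock rod 6: 45 + 15 = 60
  stock rod 7: 40 + 20 = 60
  stock rod 8: 40 = 40
  stock rod 9: 35 = 35
  stock rod 10: 35 = 35
This matches the lower bound, so 10 is optimal.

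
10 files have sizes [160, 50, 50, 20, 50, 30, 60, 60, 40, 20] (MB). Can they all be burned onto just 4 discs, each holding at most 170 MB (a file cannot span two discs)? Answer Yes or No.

A valid assignment using 4 discs:
  disc 1: 160 = 160
  disc 2: 60 + 60 + 50 = 170
  disc 3: 50 + 50 + 40 + 30 = 170
  disc 4: 20 + 20 = 40
Every load is within 170 MB, so 4 discs suffice.

Yes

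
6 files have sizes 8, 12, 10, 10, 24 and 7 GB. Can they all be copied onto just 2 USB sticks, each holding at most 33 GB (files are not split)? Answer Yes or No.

No

Total = 71 GB; ⌈71/33⌉ = 3.
At least 3 USB sticks are required, but only 2 are allowed.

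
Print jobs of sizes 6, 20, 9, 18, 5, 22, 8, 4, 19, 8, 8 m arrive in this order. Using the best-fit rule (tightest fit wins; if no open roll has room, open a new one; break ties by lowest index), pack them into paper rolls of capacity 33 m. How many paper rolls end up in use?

5

  6 → roll 1 (new)  [load 6/33]
  20 → roll 1  [load 26/33]
  9 → roll 2 (new)  [load 9/33]
  18 → roll 2  [load 27/33]
  5 → roll 2  [load 32/33]
  22 → roll 3 (new)  [load 22/33]
  8 → roll 3  [load 30/33]
  4 → roll 1  [load 30/33]
  19 → roll 4 (new)  [load 19/33]
  8 → roll 4  [load 27/33]
  8 → roll 5 (new)  [load 8/33]
5 paper rolls opened.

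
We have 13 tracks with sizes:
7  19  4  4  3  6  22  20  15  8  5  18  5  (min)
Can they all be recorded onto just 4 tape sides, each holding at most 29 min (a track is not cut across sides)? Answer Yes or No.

Total = 136 min; ⌈136/29⌉ = 5.
At least 5 tape sides are required, but only 4 are allowed.

No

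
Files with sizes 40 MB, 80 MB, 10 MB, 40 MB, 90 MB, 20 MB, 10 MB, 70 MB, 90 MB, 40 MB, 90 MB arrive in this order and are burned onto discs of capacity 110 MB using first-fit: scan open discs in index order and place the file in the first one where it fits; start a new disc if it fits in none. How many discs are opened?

6

  40 → disc 1 (new)  [load 40/110]
  80 → disc 2 (new)  [load 80/110]
  10 → disc 1  [load 50/110]
  40 → disc 1  [load 90/110]
  90 → disc 3 (new)  [load 90/110]
  20 → disc 1  [load 110/110]
  10 → disc 2  [load 90/110]
  70 → disc 4 (new)  [load 70/110]
  90 → disc 5 (new)  [load 90/110]
  40 → disc 4  [load 110/110]
  90 → disc 6 (new)  [load 90/110]
6 discs opened.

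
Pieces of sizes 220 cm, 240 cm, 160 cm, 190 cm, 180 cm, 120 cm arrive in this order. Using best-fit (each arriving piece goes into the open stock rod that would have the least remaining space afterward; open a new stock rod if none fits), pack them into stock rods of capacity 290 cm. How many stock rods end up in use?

  220 → stock rod 1 (new)  [load 220/290]
  240 → stock rod 2 (new)  [load 240/290]
  160 → stock rod 3 (new)  [load 160/290]
  190 → stock rod 4 (new)  [load 190/290]
  180 → stock rod 5 (new)  [load 180/290]
  120 → stock rod 3  [load 280/290]
5 stock rods opened.

5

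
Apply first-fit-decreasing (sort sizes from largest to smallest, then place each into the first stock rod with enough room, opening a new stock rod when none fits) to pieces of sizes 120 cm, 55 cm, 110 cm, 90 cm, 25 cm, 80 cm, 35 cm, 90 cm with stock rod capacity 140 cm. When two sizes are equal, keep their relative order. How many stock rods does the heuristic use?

5

Sorted descending: 120, 110, 90, 90, 80, 55, 35, 25.
  120 → stock rod 1 (new)  [load 120/140]
  110 → stock rod 2 (new)  [load 110/140]
  90 → stock rod 3 (new)  [load 90/140]
  90 → stock rod 4 (new)  [load 90/140]
  80 → stock rod 5 (new)  [load 80/140]
  55 → stock rod 5  [load 135/140]
  35 → stock rod 3  [load 125/140]
  25 → stock rod 2  [load 135/140]
5 stock rods opened.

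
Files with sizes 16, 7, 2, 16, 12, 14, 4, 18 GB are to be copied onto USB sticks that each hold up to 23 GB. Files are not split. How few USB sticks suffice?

Total = 18 + 16 + 16 + 14 + 12 + 7 + 4 + 2 = 89 GB.
Lower bound: ⌈89/23⌉ = 4 USB sticks.
Also, 5 files each exceed 23/2 GB, and no two of those can share a USB stick, so at least 5 USB sticks are needed.
A packing using 5 USB sticks:
  USB stick 1: 18 + 4 = 22
  USB stick 2: 16 + 7 = 23
  USB stick 3: 16 + 2 = 18
  USB stick 4: 14 = 14
  USB stick 5: 12 = 12
This matches the lower bound, so 5 is optimal.

5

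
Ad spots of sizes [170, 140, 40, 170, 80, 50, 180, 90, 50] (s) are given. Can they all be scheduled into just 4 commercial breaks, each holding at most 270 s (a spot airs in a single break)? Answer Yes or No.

Yes

A valid assignment using 4 commercial breaks:
  break 1: 180 + 90 = 270
  break 2: 170 + 80 = 250
  break 3: 170 + 50 + 50 = 270
  break 4: 140 + 40 = 180
Every load is within 270 s, so 4 commercial breaks suffice.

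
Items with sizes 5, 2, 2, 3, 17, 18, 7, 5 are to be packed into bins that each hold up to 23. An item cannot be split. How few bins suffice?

Total = 18 + 17 + 7 + 5 + 5 + 3 + 2 + 2 = 59.
Lower bound: ⌈59/23⌉ = 3 bins.
A packing using 3 bins:
  bin 1: 18 + 5 = 23
  bin 2: 17 + 5 = 22
  bin 3: 7 + 3 + 2 + 2 = 14
This matches the lower bound, so 3 is optimal.

3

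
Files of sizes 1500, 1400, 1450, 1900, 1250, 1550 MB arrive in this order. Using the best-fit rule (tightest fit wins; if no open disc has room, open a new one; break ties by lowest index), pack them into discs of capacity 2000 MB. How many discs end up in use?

6

  1500 → disc 1 (new)  [load 1500/2000]
  1400 → disc 2 (new)  [load 1400/2000]
  1450 → disc 3 (new)  [load 1450/2000]
  1900 → disc 4 (new)  [load 1900/2000]
  1250 → disc 5 (new)  [load 1250/2000]
  1550 → disc 6 (new)  [load 1550/2000]
6 discs opened.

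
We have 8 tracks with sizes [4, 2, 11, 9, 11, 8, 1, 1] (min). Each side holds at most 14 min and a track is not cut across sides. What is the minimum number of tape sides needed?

Total = 11 + 11 + 9 + 8 + 4 + 2 + 1 + 1 = 47 min.
Lower bound: ⌈47/14⌉ = 4 tape sides.
A packing using 4 tape sides:
  side 1: 11 + 2 + 1 = 14
  side 2: 11 + 1 = 12
  side 3: 9 + 4 = 13
  side 4: 8 = 8
This matches the lower bound, so 4 is optimal.

4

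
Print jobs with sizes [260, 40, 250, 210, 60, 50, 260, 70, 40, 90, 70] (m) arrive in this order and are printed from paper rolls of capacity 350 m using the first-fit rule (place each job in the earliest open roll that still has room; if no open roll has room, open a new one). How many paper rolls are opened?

  260 → roll 1 (new)  [load 260/350]
  40 → roll 1  [load 300/350]
  250 → roll 2 (new)  [load 250/350]
  210 → roll 3 (new)  [load 210/350]
  60 → roll 2  [load 310/350]
  50 → roll 1  [load 350/350]
  260 → roll 4 (new)  [load 260/350]
  70 → roll 3  [load 280/350]
  40 → roll 2  [load 350/350]
  90 → roll 4  [load 350/350]
  70 → roll 3  [load 350/350]
4 paper rolls opened.

4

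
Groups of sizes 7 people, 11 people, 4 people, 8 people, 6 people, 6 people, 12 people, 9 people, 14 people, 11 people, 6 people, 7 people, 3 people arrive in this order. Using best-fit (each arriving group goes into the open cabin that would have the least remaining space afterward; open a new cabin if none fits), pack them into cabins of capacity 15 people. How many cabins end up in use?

  7 → cabin 1 (new)  [load 7/15]
  11 → cabin 2 (new)  [load 11/15]
  4 → cabin 2  [load 15/15]
  8 → cabin 1  [load 15/15]
  6 → cabin 3 (new)  [load 6/15]
  6 → cabin 3  [load 12/15]
  12 → cabin 4 (new)  [load 12/15]
  9 → cabin 5 (new)  [load 9/15]
  14 → cabin 6 (new)  [load 14/15]
  11 → cabin 7 (new)  [load 11/15]
  6 → cabin 5  [load 15/15]
  7 → cabin 8 (new)  [load 7/15]
  3 → cabin 3  [load 15/15]
8 cabins opened.

8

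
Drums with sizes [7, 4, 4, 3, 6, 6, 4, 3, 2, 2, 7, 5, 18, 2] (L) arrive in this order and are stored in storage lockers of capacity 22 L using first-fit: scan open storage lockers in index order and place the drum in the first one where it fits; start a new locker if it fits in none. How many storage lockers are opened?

4

  7 → locker 1 (new)  [load 7/22]
  4 → locker 1  [load 11/22]
  4 → locker 1  [load 15/22]
  3 → locker 1  [load 18/22]
  6 → locker 2 (new)  [load 6/22]
  6 → locker 2  [load 12/22]
  4 → locker 1  [load 22/22]
  3 → locker 2  [load 15/22]
  2 → locker 2  [load 17/22]
  2 → locker 2  [load 19/22]
  7 → locker 3 (new)  [load 7/22]
  5 → locker 3  [load 12/22]
  18 → locker 4 (new)  [load 18/22]
  2 → locker 2  [load 21/22]
4 storage lockers opened.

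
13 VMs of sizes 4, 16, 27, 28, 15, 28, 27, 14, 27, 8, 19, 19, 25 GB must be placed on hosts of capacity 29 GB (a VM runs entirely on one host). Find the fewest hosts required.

10

Total = 28 + 28 + 27 + 27 + 27 + 25 + 19 + 19 + 16 + 15 + 14 + 8 + 4 = 257 GB.
Lower bound: ⌈257/29⌉ = 9 hosts.
Also, 10 VMs each exceed 29/2 GB, and no two of those can share a host, so at least 10 hosts are needed.
A packing using 10 hosts:
  host 1: 28 = 28
  host 2: 28 = 28
  host 3: 27 = 27
  host 4: 27 = 27
  host 5: 27 = 27
  host 6: 25 + 4 = 29
  host 7: 19 + 8 = 27
  host 8: 19 = 19
  host 9: 16 = 16
  host 10: 15 + 14 = 29
This matches the lower bound, so 10 is optimal.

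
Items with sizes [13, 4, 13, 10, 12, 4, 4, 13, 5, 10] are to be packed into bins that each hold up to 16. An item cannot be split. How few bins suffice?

Total = 13 + 13 + 13 + 12 + 10 + 10 + 5 + 4 + 4 + 4 = 88.
Lower bound: ⌈88/16⌉ = 6 bins.
A packing using 7 bins:
  bin 1: 13 = 13
  bin 2: 13 = 13
  bin 3: 13 = 13
  bin 4: 12 + 4 = 16
  bin 5: 10 + 5 = 15
  bin 6: 10 + 4 = 14
  bin 7: 4 = 4
No arrangement into 6 bins stays within capacity, so 7 is optimal.

7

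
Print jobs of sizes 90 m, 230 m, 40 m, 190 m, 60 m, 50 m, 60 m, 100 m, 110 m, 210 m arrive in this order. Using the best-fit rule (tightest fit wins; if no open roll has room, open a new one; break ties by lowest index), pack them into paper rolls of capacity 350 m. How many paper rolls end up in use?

  90 → roll 1 (new)  [load 90/350]
  230 → roll 1  [load 320/350]
  40 → roll 2 (new)  [load 40/350]
  190 → roll 2  [load 230/350]
  60 → roll 2  [load 290/350]
  50 → roll 2  [load 340/350]
  60 → roll 3 (new)  [load 60/350]
  100 → roll 3  [load 160/350]
  110 → roll 3  [load 270/350]
  210 → roll 4 (new)  [load 210/350]
4 paper rolls opened.

4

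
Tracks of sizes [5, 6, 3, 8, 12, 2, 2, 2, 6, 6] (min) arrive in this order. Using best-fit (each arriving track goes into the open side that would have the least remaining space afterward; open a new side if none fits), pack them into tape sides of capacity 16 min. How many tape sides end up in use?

4

  5 → side 1 (new)  [load 5/16]
  6 → side 1  [load 11/16]
  3 → side 1  [load 14/16]
  8 → side 2 (new)  [load 8/16]
  12 → side 3 (new)  [load 12/16]
  2 → side 1  [load 16/16]
  2 → side 3  [load 14/16]
  2 → side 3  [load 16/16]
  6 → side 2  [load 14/16]
  6 → side 4 (new)  [load 6/16]
4 tape sides opened.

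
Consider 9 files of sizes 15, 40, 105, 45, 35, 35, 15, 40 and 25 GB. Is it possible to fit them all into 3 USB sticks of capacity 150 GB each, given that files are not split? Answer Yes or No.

Yes

A valid assignment using 3 USB sticks:
  USB stick 1: 105 + 45 = 150
  USB stick 2: 40 + 40 + 35 + 35 = 150
  USB stick 3: 25 + 15 + 15 = 55
Every load is within 150 GB, so 3 USB sticks suffice.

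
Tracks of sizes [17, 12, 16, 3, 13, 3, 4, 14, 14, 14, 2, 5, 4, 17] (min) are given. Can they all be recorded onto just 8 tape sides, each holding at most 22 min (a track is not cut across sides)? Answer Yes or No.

Yes

A valid assignment using 8 tape sides:
  side 1: 17 + 5 = 22
  side 2: 17 + 4 = 21
  side 3: 16 + 4 + 2 = 22
  side 4: 14 + 3 + 3 = 20
  side 5: 14 = 14
  side 6: 14 = 14
  side 7: 13 = 13
  side 8: 12 = 12
Every load is within 22 min, so 8 tape sides suffice.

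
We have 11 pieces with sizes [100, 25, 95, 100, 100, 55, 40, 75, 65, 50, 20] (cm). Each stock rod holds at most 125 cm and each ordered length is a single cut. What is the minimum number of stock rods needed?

Total = 100 + 100 + 100 + 95 + 75 + 65 + 55 + 50 + 40 + 25 + 20 = 725 cm.
Lower bound: ⌈725/125⌉ = 6 stock rods.
A packing using 7 stock rods:
  stock rod 1: 100 + 25 = 125
  stock rod 2: 100 + 20 = 120
  stock rod 3: 100 = 100
  stock rod 4: 95 = 95
  stock rod 5: 75 + 50 = 125
  stock rod 6: 65 + 55 = 120
  stock rod 7: 40 = 40
No arrangement into 6 stock rods stays within capacity, so 7 is optimal.

7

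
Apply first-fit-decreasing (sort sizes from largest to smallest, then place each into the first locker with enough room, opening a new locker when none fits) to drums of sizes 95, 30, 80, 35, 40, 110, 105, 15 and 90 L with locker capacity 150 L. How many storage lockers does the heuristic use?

5

Sorted descending: 110, 105, 95, 90, 80, 40, 35, 30, 15.
  110 → locker 1 (new)  [load 110/150]
  105 → locker 2 (new)  [load 105/150]
  95 → locker 3 (new)  [load 95/150]
  90 → locker 4 (new)  [load 90/150]
  80 → locker 5 (new)  [load 80/150]
  40 → locker 1  [load 150/150]
  35 → locker 2  [load 140/150]
  30 → locker 3  [load 125/150]
  15 → locker 3  [load 140/150]
5 storage lockers opened.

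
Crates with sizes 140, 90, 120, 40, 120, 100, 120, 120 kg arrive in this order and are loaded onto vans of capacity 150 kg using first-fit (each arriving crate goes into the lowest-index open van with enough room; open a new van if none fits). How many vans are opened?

  140 → van 1 (new)  [load 140/150]
  90 → van 2 (new)  [load 90/150]
  120 → van 3 (new)  [load 120/150]
  40 → van 2  [load 130/150]
  120 → van 4 (new)  [load 120/150]
  100 → van 5 (new)  [load 100/150]
  120 → van 6 (new)  [load 120/150]
  120 → van 7 (new)  [load 120/150]
7 vans opened.

7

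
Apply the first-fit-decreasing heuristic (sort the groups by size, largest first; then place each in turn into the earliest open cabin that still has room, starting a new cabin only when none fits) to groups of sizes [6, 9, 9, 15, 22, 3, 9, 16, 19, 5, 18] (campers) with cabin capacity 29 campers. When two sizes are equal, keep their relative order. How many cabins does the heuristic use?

Sorted descending: 22, 19, 18, 16, 15, 9, 9, 9, 6, 5, 3.
  22 → cabin 1 (new)  [load 22/29]
  19 → cabin 2 (new)  [load 19/29]
  18 → cabin 3 (new)  [load 18/29]
  16 → cabin 4 (new)  [load 16/29]
  15 → cabin 5 (new)  [load 15/29]
  9 → cabin 2  [load 28/29]
  9 → cabin 3  [load 27/29]
  9 → cabin 4  [load 25/29]
  6 → cabin 1  [load 28/29]
  5 → cabin 5  [load 20/29]
  3 → cabin 4  [load 28/29]
5 cabins opened.

5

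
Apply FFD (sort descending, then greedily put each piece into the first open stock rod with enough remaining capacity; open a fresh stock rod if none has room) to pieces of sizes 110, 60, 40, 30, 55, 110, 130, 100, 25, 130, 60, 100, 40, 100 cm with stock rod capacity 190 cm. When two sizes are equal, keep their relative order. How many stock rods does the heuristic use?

Sorted descending: 130, 130, 110, 110, 100, 100, 100, 60, 60, 55, 40, 40, 30, 25.
  130 → stock rod 1 (new)  [load 130/190]
  130 → stock rod 2 (new)  [load 130/190]
  110 → stock rod 3 (new)  [load 110/190]
  110 → stock rod 4 (new)  [load 110/190]
  100 → stock rod 5 (new)  [load 100/190]
  100 → stock rod 6 (new)  [load 100/190]
  100 → stock rod 7 (new)  [load 100/190]
  60 → stock rod 1  [load 190/190]
  60 → stock rod 2  [load 190/190]
  55 → stock rod 3  [load 165/190]
  40 → stock rod 4  [load 150/190]
  40 → stock rod 4  [load 190/190]
  30 → stock rod 5  [load 130/190]
  25 → stock rod 3  [load 190/190]
7 stock rods opened.

7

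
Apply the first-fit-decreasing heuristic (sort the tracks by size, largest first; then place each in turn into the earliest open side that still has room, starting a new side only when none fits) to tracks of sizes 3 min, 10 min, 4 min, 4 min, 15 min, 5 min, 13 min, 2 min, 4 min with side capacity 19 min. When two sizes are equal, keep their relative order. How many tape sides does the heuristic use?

4

Sorted descending: 15, 13, 10, 5, 4, 4, 4, 3, 2.
  15 → side 1 (new)  [load 15/19]
  13 → side 2 (new)  [load 13/19]
  10 → side 3 (new)  [load 10/19]
  5 → side 2  [load 18/19]
  4 → side 1  [load 19/19]
  4 → side 3  [load 14/19]
  4 → side 3  [load 18/19]
  3 → side 4 (new)  [load 3/19]
  2 → side 4  [load 5/19]
4 tape sides opened.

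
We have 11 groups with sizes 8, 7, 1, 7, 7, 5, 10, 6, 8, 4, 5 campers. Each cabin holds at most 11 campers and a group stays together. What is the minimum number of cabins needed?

8

Total = 10 + 8 + 8 + 7 + 7 + 7 + 6 + 5 + 5 + 4 + 1 = 68 campers.
Lower bound: ⌈68/11⌉ = 7 cabins.
A packing using 8 cabins:
  cabin 1: 10 + 1 = 11
  cabin 2: 8 = 8
  cabin 3: 8 = 8
  cabin 4: 7 + 4 = 11
  cabin 5: 7 = 7
  cabin 6: 7 = 7
  cabin 7: 6 + 5 = 11
  cabin 8: 5 = 5
No arrangement into 7 cabins stays within capacity, so 8 is optimal.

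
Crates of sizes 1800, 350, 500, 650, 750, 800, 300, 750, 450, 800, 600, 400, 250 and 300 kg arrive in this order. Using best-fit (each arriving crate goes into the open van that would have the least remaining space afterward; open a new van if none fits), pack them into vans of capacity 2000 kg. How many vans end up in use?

5

  1800 → van 1 (new)  [load 1800/2000]
  350 → van 2 (new)  [load 350/2000]
  500 → van 2  [load 850/2000]
  650 → van 2  [load 1500/2000]
  750 → van 3 (new)  [load 750/2000]
  800 → van 3  [load 1550/2000]
  300 → van 3  [load 1850/2000]
  750 → van 4 (new)  [load 750/2000]
  450 → van 2  [load 1950/2000]
  800 → van 4  [load 1550/2000]
  600 → van 5 (new)  [load 600/2000]
  400 → van 4  [load 1950/2000]
  250 → van 5  [load 850/2000]
  300 → van 5  [load 1150/2000]
5 vans opened.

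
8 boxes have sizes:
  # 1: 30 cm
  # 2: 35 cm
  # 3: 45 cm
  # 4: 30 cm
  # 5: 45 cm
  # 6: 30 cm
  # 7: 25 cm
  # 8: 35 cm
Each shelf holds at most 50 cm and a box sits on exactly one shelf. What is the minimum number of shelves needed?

Total = 45 + 45 + 35 + 35 + 30 + 30 + 30 + 25 = 275 cm.
Lower bound: ⌈275/50⌉ = 6 shelves.
Also, 7 boxes each exceed 25 cm, and no two of those can share a shelf, so at least 7 shelves are needed.
A packing using 8 shelves:
  shelf 1: 45 = 45
  shelf 2: 45 = 45
  shelf 3: 35 = 35
  shelf 4: 35 = 35
  shelf 5: 30 = 30
  shelf 6: 30 = 30
  shelf 7: 30 = 30
  shelf 8: 25 = 25
No arrangement into 7 shelves stays within capacity, so 8 is optimal.

8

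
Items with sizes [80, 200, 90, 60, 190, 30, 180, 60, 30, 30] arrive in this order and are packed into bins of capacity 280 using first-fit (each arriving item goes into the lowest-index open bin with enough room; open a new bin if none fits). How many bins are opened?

  80 → bin 1 (new)  [load 80/280]
  200 → bin 1  [load 280/280]
  90 → bin 2 (new)  [load 90/280]
  60 → bin 2  [load 150/280]
  190 → bin 3 (new)  [load 190/280]
  30 → bin 2  [load 180/280]
  180 → bin 4 (new)  [load 180/280]
  60 → bin 2  [load 240/280]
  30 → bin 2  [load 270/280]
  30 → bin 3  [load 220/280]
4 bins opened.

4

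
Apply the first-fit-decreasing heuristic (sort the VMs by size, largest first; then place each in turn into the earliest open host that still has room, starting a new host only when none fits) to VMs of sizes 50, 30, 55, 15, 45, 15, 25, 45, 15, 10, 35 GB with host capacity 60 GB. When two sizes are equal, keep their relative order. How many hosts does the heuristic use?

Sorted descending: 55, 50, 45, 45, 35, 30, 25, 15, 15, 15, 10.
  55 → host 1 (new)  [load 55/60]
  50 → host 2 (new)  [load 50/60]
  45 → host 3 (new)  [load 45/60]
  45 → host 4 (new)  [load 45/60]
  35 → host 5 (new)  [load 35/60]
  30 → host 6 (new)  [load 30/60]
  25 → host 5  [load 60/60]
  15 → host 3  [load 60/60]
  15 → host 4  [load 60/60]
  15 → host 6  [load 45/60]
  10 → host 2  [load 60/60]
6 hosts opened.

6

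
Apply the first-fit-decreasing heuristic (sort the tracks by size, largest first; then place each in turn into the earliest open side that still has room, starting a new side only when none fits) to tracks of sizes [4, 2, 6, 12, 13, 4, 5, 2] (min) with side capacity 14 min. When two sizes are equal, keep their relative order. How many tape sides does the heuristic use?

4

Sorted descending: 13, 12, 6, 5, 4, 4, 2, 2.
  13 → side 1 (new)  [load 13/14]
  12 → side 2 (new)  [load 12/14]
  6 → side 3 (new)  [load 6/14]
  5 → side 3  [load 11/14]
  4 → side 4 (new)  [load 4/14]
  4 → side 4  [load 8/14]
  2 → side 2  [load 14/14]
  2 → side 3  [load 13/14]
4 tape sides opened.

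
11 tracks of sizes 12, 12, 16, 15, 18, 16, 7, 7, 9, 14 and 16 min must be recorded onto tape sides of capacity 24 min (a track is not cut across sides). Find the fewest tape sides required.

Total = 18 + 16 + 16 + 16 + 15 + 14 + 12 + 12 + 9 + 7 + 7 = 142 min.
Lower bound: ⌈142/24⌉ = 6 tape sides.
A packing using 7 tape sides:
  side 1: 18 = 18
  side 2: 16 + 7 = 23
  side 3: 16 + 7 = 23
  side 4: 16 = 16
  side 5: 15 + 9 = 24
  side 6: 14 = 14
  side 7: 12 + 12 = 24
No arrangement into 6 tape sides stays within capacity, so 7 is optimal.

7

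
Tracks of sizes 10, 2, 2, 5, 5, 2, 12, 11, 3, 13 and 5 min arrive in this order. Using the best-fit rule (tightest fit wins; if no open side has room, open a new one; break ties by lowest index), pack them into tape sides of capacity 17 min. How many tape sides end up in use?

5

  10 → side 1 (new)  [load 10/17]
  2 → side 1  [load 12/17]
  2 → side 1  [load 14/17]
  5 → side 2 (new)  [load 5/17]
  5 → side 2  [load 10/17]
  2 → side 1  [load 16/17]
  12 → side 3 (new)  [load 12/17]
  11 → side 4 (new)  [load 11/17]
  3 → side 3  [load 15/17]
  13 → side 5 (new)  [load 13/17]
  5 → side 4  [load 16/17]
5 tape sides opened.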